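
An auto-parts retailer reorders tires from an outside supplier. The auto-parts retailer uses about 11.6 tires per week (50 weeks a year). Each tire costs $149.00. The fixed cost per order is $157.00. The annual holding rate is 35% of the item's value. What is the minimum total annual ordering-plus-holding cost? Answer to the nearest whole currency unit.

TC* ≈ $3,082

Annual demand D = 11.6 × 50 = 580.
Holding cost H = 0.35 × $149.00 = $52.1500 per unit per year.
EOQ = √(2DS/H) = √(2 × 580 × 157 / 52.15) ≈ 59.10.
At Q*, ordering cost (D/Q*)S equals holding cost (Q*/2)H, each = √(DSH/2).
Minimum total = √(2DSH) = √(2 × 580 × 157 × 52.15) ≈ 3081.811.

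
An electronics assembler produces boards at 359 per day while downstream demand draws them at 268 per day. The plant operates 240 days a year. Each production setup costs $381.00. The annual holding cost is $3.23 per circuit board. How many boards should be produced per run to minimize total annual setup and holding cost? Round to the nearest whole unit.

Annual demand D = 268 × 240 = 64,320.
Production build-up factor (1 − d/p) = 1 − 268/359 = 0.2535.
Q* = √(2DS / (H(1 − d/p))) = √(2 × 64,320 × 381 / (3.23 × 0.2535)).
= √(49,011,840 / 0.8187) ≈ 7737.057.

Q* ≈ 7,737 boards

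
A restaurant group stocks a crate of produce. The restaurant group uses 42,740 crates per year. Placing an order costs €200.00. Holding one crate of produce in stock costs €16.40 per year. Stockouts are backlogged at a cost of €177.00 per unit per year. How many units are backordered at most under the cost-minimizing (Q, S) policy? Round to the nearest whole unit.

With planned backorders, Q* = √(2DS/H) · √((H+B)/B).
√(2DS/H) = √(2 × 42,740 × 200 / 16.4) = 1020.999.
√((H+B)/B) = √((16.4+177)/177) = 1.0453.
Q* ≈ 1067.252.
S* = Q* · H/(H+B) = 1067.252 × 16.4/193.4 ≈ 90.501.

S* ≈ 91 crates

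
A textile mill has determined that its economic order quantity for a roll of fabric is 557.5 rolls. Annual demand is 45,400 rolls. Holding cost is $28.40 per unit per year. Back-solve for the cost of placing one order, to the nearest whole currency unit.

S ≈ $97

Invert the EOQ relation Q*² = 2DS/H.
From Q* = √(2DS/H): S = Q*²H / (2D) = 557.5² × 28.4 / (2 × 45,400) = 97.2125.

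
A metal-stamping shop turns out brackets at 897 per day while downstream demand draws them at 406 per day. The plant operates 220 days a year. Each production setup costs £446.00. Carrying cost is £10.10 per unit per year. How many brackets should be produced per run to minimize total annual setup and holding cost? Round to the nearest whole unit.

Q* ≈ 3,796 brackets

Annual demand D = 406 × 220 = 89,320.
Production build-up factor (1 − d/p) = 1 − 406/897 = 0.5474.
Q* = √(2DS / (H(1 − d/p))) = √(2 × 89,320 × 446 / (10.1 × 0.5474)).
= √(79,673,440 / 5.5285) ≈ 3796.222.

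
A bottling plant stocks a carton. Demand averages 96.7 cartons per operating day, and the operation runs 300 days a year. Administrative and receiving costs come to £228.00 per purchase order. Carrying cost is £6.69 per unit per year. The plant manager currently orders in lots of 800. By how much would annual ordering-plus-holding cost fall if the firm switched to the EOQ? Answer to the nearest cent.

Annual demand D = 96.7 × 300 = 29,010.
EOQ = √(2DS/H) = √(2 × 29,010 × 228 / 6.69) ≈ 1406.19.
Cost at Q* = (D/Q*)S + (Q*/2)H = √(2DSH) ≈ £9,407.39.
Cost at Q = 800: (29,010/800)×228 + (800/2)×6.69 = £8,267.85 + £2,676.00 = £10,943.85.
Excess = £10,943.85 − £9,407.39 = £1,536.46.

Extra cost ≈ £1,536.46 per year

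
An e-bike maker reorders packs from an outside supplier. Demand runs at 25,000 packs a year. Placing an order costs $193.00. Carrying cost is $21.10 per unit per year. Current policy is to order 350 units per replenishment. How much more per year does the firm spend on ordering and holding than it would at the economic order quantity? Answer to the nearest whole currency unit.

EOQ = √(2DS/H) = √(2 × 25,000 × 193 / 21.1) ≈ 676.27.
Cost at Q* = (D/Q*)S + (Q*/2)H = √(2DSH) ≈ $14,269.37.
Cost at Q = 350: (25,000/350)×193 + (350/2)×21.1 = $13,785.71 + $3,692.50 = $17,478.21.
Excess = $17,478.21 − $14,269.37 = $3,208.84.

Extra cost ≈ $3,209 per year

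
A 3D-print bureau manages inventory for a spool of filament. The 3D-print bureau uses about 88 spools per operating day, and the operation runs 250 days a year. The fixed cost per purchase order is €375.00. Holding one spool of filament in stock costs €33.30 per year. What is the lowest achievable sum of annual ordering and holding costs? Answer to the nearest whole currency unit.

TC* ≈ €23,440

Annual demand D = 88 × 250 = 22,000.
Q* = √(2DS/H) = √(2 × 22,000 × 375 / 33.3) ≈ 703.91.
At Q*, ordering cost (D/Q*)S equals holding cost (Q*/2)H, each = √(DSH/2).
Minimum total = √(2DSH) = √(2 × 22,000 × 375 × 33.3) ≈ 23440.350.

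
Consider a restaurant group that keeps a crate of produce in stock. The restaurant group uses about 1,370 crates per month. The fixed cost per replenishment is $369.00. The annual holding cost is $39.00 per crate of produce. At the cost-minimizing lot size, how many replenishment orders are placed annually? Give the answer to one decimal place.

Annual demand D = 1,370 × 12 = 16,440.
EOQ = √(2DS/H) = √(2 × 16,440 × 369 / 39) ≈ 557.76.
Orders per year = D / Q* = 16,440 / 557.76 ≈ 29.475.

N ≈ 29.5 orders per year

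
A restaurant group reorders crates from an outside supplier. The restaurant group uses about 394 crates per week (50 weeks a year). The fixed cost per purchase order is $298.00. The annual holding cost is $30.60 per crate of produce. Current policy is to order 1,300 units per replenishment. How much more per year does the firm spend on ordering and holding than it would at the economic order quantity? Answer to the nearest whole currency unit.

Annual demand D = 394 × 50 = 19,700.
EOQ = √(2DS/H) = √(2 × 19,700 × 298 / 30.6) ≈ 619.43.
Cost at Q* = (D/Q*)S + (Q*/2)H = √(2DSH) ≈ $18,954.70.
Cost at Q = 1,300: (19,700/1,300)×298 + (1,300/2)×30.6 = $4,515.85 + $19,890.00 = $24,405.85.
Excess = $24,405.85 − $18,954.70 = $5,451.14.

Extra cost ≈ $5,451 per year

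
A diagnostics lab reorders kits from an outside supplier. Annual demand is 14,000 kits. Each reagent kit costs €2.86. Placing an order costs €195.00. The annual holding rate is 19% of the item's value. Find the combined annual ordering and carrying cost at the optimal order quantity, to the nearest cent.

TC* ≈ €1,722.49

Holding cost H = 0.19 × €2.86 = €0.5434 per unit per year.
Q* = √(2DS/H) = √(2 × 14,000 × 195 / 0.5434) ≈ 3169.83.
At the optimum the two cost components are equal, so total cost = 2·(Q*/2)H = Q*·H.
Minimum total = √(2DSH) = √(2 × 14,000 × 195 × 0.5434) ≈ 1722.488.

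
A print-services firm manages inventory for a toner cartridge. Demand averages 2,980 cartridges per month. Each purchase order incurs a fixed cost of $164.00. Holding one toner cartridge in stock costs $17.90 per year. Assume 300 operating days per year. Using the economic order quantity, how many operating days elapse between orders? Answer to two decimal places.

T ≈ 6.79 days

Annual demand D = 2,980 × 12 = 35,760.
The optimal lot size = √(2DS/H) = √(2 × 35,760 × 164 / 17.9) ≈ 809.49.
Cycle time = Q*/D × 300 = 809.49 / 35,760 × 300 ≈ 6.791 days.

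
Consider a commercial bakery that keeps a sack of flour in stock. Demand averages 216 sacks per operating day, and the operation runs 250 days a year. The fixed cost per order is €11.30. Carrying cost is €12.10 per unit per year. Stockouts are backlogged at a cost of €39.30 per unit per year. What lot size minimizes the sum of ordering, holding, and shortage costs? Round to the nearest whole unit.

Annual demand D = 216 × 250 = 54,000.
With planned backorders, Q* = √(2DS/H) · √((H+B)/B).
√(2DS/H) = √(2 × 54,000 × 11.3 / 12.1) = 317.584.
√((H+B)/B) = √((12.1+39.3)/39.3) = 1.1436.
Q* ≈ 363.198.

Q* ≈ 363 sacks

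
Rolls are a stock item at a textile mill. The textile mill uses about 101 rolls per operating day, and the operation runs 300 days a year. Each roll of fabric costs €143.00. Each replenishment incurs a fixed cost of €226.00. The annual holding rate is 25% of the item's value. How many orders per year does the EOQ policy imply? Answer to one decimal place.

N ≈ 49.0 orders per year

Annual demand D = 101 × 300 = 30,300.
Holding cost H = 0.25 × €143.00 = €35.7500 per unit per year.
EOQ = √(2DS/H) = √(2 × 30,300 × 226 / 35.75) ≈ 618.95.
Orders per year = D / Q* = 30,300 / 618.95 ≈ 48.954.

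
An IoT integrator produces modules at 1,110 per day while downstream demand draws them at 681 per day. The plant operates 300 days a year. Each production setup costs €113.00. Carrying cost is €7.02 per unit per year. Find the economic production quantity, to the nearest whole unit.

Annual demand D = 681 × 300 = 204,300.
Production build-up factor (1 − d/p) = 1 − 681/1,110 = 0.3865.
Q* = √(2DS / (H(1 − d/p))) = √(2 × 204,300 × 113 / (7.02 × 0.3865)).
= √(46,171,800 / 2.7131) ≈ 4125.273.

Q* ≈ 4,125 modules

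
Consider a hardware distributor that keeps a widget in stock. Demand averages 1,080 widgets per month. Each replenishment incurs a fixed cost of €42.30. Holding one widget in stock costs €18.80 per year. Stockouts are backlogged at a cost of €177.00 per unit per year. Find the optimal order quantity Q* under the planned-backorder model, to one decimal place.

Annual demand D = 1,080 × 12 = 12,960.
With planned backorders, Q* = √(2DS/H) · √((H+B)/B).
√(2DS/H) = √(2 × 12,960 × 42.3 / 18.8) = 241.495.
√((H+B)/B) = √((18.8+177)/177) = 1.0518.
Q* ≈ 253.997.

Q* ≈ 254.0 widgets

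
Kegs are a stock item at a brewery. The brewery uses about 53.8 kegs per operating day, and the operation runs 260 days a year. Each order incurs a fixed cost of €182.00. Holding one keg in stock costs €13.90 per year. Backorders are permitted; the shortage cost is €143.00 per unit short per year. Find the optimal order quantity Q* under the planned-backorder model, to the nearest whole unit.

Q* ≈ 634 kegs

Annual demand D = 53.8 × 260 = 13,988.
With planned backorders, Q* = √(2DS/H) · √((H+B)/B).
√(2DS/H) = √(2 × 13,988 × 182 / 13.9) = 605.231.
√((H+B)/B) = √((13.9+143)/143) = 1.0475.
Q* ≈ 633.964.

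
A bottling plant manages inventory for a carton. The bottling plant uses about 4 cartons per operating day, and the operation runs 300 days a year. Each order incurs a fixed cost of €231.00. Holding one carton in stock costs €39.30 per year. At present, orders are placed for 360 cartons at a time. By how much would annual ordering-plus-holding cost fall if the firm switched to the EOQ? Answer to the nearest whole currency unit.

Extra cost ≈ €3,176 per year

Annual demand D = 4 × 300 = 1,200.
EOQ = √(2DS/H) = √(2 × 1,200 × 231 / 39.3) ≈ 118.77.
Cost at Q* = (D/Q*)S + (Q*/2)H = √(2DSH) ≈ €4,667.75.
Cost at Q = 360: (1,200/360)×231 + (360/2)×39.3 = €770.00 + €7,074.00 = €7,844.00.
Excess = €7,844.00 − €4,667.75 = €3,176.25.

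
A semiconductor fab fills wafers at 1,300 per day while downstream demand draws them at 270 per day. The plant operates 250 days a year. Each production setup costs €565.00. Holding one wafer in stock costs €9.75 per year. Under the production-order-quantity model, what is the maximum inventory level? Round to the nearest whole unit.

I_max ≈ 2,490 wafers

Annual demand D = 270 × 250 = 67,500.
Production build-up factor (1 − d/p) = 1 − 270/1,300 = 0.7923.
Q* = √(2DS / (H(1 − d/p))) = √(2 × 67,500 × 565 / (9.75 × 0.7923)).
= √(76,275,000 / 7.725) ≈ 3142.258.
Maximum inventory = Q*(1 − d/p) = 3142.258 × 0.7923 ≈ 2489.635.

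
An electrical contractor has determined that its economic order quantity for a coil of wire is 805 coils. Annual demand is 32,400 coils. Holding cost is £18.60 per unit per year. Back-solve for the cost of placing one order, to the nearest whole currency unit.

S ≈ £186

The basic EOQ model gives Q* = √(2DS/H); rearrange for the unknown.
From Q* = √(2DS/H): S = Q*²H / (2D) = 805² × 18.6 / (2 × 32,400) = 186.0072.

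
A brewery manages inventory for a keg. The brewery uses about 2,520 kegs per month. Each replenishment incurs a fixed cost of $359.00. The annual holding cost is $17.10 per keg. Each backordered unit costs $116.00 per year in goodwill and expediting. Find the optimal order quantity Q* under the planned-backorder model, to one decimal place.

Q* ≈ 1,207.0 kegs

Annual demand D = 2,520 × 12 = 30,240.
With planned backorders, Q* = √(2DS/H) · √((H+B)/B).
√(2DS/H) = √(2 × 30,240 × 359 / 17.1) = 1126.821.
√((H+B)/B) = √((17.1+116)/116) = 1.0712.
Q* ≈ 1207.022.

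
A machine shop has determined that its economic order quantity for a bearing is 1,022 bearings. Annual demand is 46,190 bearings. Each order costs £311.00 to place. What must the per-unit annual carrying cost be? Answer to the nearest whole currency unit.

H ≈ £28

Invert the EOQ relation Q*² = 2DS/H.
From Q* = √(2DS/H): H = 2DS / Q*² = 2 × 46,190 × 311 / 1,022² = 27.5066.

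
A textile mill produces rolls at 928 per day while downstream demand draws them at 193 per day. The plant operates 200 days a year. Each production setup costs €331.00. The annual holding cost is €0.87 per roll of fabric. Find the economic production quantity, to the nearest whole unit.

Q* ≈ 6,090 rolls

Annual demand D = 193 × 200 = 38,600.
Production build-up factor (1 − d/p) = 1 − 193/928 = 0.7920.
Q* = √(2DS / (H(1 − d/p))) = √(2 × 38,600 × 331 / (0.87 × 0.7920)).
= √(25,553,200 / 0.6891) ≈ 6089.664.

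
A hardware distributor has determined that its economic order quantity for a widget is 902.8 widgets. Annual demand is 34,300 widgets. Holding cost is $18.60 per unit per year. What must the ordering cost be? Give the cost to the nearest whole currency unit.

S ≈ $221

Invert the EOQ relation Q*² = 2DS/H.
From Q* = √(2DS/H): S = Q*²H / (2D) = 902.8² × 18.6 / (2 × 34,300) = 220.9896.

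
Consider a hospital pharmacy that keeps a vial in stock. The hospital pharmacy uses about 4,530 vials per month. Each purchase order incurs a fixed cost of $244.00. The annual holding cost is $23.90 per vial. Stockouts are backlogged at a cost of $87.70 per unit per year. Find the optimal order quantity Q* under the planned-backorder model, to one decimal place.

Annual demand D = 4,530 × 12 = 54,360.
With planned backorders, Q* = √(2DS/H) · √((H+B)/B).
√(2DS/H) = √(2 × 54,360 × 244 / 23.9) = 1053.539.
√((H+B)/B) = √((23.9+87.7)/87.7) = 1.1281.
Q* ≈ 1188.456.

Q* ≈ 1,188.5 vials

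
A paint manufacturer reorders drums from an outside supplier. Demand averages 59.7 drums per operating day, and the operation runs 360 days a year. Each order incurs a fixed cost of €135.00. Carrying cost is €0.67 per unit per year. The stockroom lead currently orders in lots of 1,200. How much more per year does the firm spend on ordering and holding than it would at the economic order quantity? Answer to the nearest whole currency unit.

Extra cost ≈ €848 per year

Annual demand D = 59.7 × 360 = 21,492.
EOQ = √(2DS/H) = √(2 × 21,492 × 135 / 0.67) ≈ 2942.95.
Cost at Q* = (D/Q*)S + (Q*/2)H = √(2DSH) ≈ €1,971.78.
Cost at Q = 1,200: (21,492/1,200)×135 + (1,200/2)×0.67 = €2,417.85 + €402.00 = €2,819.85.
Excess = €2,819.85 − €1,971.78 = €848.07.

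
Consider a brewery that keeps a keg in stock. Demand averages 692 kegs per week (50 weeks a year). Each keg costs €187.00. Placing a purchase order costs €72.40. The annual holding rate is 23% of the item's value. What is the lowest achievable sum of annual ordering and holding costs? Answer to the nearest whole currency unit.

Annual demand D = 692 × 50 = 34,600.
Holding cost H = 0.23 × €187.00 = €43.0100 per unit per year.
The optimal lot size = √(2DS/H) = √(2 × 34,600 × 72.4 / 43.01) ≈ 341.30.
At the optimum the two cost components are equal, so total cost = 2·(Q*/2)H = Q*·H.
Minimum total = √(2DSH) = √(2 × 34,600 × 72.4 × 43.01) ≈ 14679.358.

TC* ≈ €14,679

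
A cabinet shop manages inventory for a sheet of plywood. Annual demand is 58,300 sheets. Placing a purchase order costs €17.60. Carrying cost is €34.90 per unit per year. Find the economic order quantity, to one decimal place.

Q* ≈ 242.5 sheets

EOQ = √(2DS / H) = √(2 × 58,300 × 17.6 / 34.9).
= √(2,052,160 / 34.9) = √58,801.1461 ≈ 242.489.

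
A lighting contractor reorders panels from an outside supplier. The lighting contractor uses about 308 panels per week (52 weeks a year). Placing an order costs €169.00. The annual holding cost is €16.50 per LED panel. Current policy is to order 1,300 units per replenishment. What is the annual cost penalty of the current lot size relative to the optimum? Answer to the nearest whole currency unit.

Annual demand D = 308 × 52 = 16,016.
EOQ = √(2DS/H) = √(2 × 16,016 × 169 / 16.5) ≈ 572.79.
Cost at Q* = (D/Q*)S + (Q*/2)H = √(2DSH) ≈ €9,450.99.
Cost at Q = 1,300: (16,016/1,300)×169 + (1,300/2)×16.5 = €2,082.08 + €10,725.00 = €12,807.08.
Excess = €12,807.08 − €9,450.99 = €3,356.09.

Extra cost ≈ €3,356 per year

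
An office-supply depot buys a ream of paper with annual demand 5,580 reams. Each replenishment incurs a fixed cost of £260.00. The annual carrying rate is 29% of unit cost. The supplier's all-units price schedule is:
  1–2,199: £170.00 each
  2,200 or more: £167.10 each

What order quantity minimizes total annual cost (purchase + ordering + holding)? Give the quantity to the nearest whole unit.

Holding cost per unit per year at price C is H = 0.29·C.
Candidates are each tier's EOQ (if it falls in that tier) and each price-break quantity.
EOQ at £170.00 = 242.6 (feasible in tier 1): TC = 5,580×£170.00 + (5,580/242.6)×260 + (242.6/2)×0.29×£170.00 = £960,560.30.
EOQ at £167.10 = 244.7 < 2200, so use break Q=2200: TC = 5,580×£167.10 + (5,580/2200.0)×260 + (2200.0/2)×0.29×£167.10 = £986,382.35.
Lowest total cost is £960,560.30 at Q = 242.6.

Q* ≈ 243 reams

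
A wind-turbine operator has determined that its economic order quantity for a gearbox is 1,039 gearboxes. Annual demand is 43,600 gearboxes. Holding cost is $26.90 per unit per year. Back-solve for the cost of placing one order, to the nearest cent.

S ≈ $333.02

Invert the EOQ relation Q*² = 2DS/H.
From Q* = √(2DS/H): S = Q*²H / (2D) = 1,039² × 26.9 / (2 × 43,600) = 333.0174.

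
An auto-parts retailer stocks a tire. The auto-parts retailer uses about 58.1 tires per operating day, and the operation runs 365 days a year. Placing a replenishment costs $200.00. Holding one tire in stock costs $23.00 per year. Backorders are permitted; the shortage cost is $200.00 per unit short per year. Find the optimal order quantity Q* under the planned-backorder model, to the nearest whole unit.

Annual demand D = 58.1 × 365 = 21,206.5.
With planned backorders, Q* = √(2DS/H) · √((H+B)/B).
√(2DS/H) = √(2 × 21,206.5 × 200 / 23) = 607.296.
√((H+B)/B) = √((23+200)/200) = 1.0559.
Q* ≈ 641.266.

Q* ≈ 641 tires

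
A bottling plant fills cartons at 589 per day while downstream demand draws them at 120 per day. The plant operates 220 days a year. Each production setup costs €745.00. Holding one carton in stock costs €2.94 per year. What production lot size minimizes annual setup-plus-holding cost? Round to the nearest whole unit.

Annual demand D = 120 × 220 = 26,400.
Production build-up factor (1 − d/p) = 1 − 120/589 = 0.7963.
Q* = √(2DS / (H(1 − d/p))) = √(2 × 26,400 × 745 / (2.94 × 0.7963)).
= √(39,336,000 / 2.341) ≈ 4099.139.

Q* ≈ 4,099 cartons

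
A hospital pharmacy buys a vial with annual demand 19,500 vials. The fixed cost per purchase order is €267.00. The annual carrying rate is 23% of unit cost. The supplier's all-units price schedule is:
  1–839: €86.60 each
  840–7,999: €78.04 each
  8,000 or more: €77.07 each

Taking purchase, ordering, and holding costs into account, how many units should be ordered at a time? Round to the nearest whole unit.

Q* ≈ 840 vials

Holding cost per unit per year at price C is H = 0.23·C.
Evaluate total cost at each tier's feasible EOQ or, if the EOQ is below the tier, at the tier's minimum quantity.
EOQ at €86.60 = 723.0 (feasible in tier 1): TC = 19,500×€86.60 + (19,500/723.0)×267 + (723.0/2)×0.23×€86.60 = €1,703,101.60.
EOQ at €78.04 = 761.7 < 840, so use break Q=840: TC = 19,500×€78.04 + (19,500/840.0)×267 + (840.0/2)×0.23×€78.04 = €1,535,516.88.
EOQ at €77.07 = 766.4 < 8000, so use break Q=8000: TC = 19,500×€77.07 + (19,500/8000.0)×267 + (8000.0/2)×0.23×€77.07 = €1,574,420.21.
Lowest total cost is €1,535,516.88 at Q = 840.0.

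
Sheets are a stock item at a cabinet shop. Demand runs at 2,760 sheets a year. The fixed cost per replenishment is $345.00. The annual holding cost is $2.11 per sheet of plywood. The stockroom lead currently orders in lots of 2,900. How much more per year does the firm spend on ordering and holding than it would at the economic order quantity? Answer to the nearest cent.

EOQ = √(2DS/H) = √(2 × 2,760 × 345 / 2.11) ≈ 950.03.
Cost at Q* = (D/Q*)S + (Q*/2)H = √(2DSH) ≈ $2,004.57.
Cost at Q = 2,900: (2,760/2,900)×345 + (2,900/2)×2.11 = $328.34 + $3,059.50 = $3,387.84.
Excess = $3,387.84 − $2,004.57 = $1,383.28.

Extra cost ≈ $1,383.28 per year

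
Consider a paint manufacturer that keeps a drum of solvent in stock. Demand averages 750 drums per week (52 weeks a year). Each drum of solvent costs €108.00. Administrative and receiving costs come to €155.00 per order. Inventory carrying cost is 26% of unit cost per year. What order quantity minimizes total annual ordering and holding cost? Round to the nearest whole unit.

Q* ≈ 656 drums

Annual demand D = 750 × 52 = 39,000.
Holding cost H = 0.26 × €108.00 = €28.0800 per unit per year.
EOQ = √(2DS / H) = √(2 × 39,000 × 155 / 28.08).
= √(12,090,000 / 28.08) = √430,555.5556 ≈ 656.167.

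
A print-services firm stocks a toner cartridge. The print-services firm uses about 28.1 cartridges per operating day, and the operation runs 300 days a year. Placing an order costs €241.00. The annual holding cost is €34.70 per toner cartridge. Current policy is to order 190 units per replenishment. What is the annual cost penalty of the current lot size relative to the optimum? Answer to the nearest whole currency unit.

Annual demand D = 28.1 × 300 = 8,430.
EOQ = √(2DS/H) = √(2 × 8,430 × 241 / 34.7) ≈ 342.19.
Cost at Q* = (D/Q*)S + (Q*/2)H = √(2DSH) ≈ €11,874.14.
Cost at Q = 190: (8,430/190)×241 + (190/2)×34.7 = €10,692.79 + €3,296.50 = €13,989.29.
Excess = €13,989.29 − €11,874.14 = €2,115.15.

Extra cost ≈ €2,115 per year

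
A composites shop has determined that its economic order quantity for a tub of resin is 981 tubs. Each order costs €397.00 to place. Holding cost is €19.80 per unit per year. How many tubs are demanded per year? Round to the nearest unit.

Invert the EOQ relation Q*² = 2DS/H.
From Q* = √(2DS/H): D = Q*²H / (2S) = 981² × 19.8 / (2 × 397) = 23998.423.

D ≈ 23,998 tubs per year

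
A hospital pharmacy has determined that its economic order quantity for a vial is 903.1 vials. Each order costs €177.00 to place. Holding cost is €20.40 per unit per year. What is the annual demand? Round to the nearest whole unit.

D ≈ 47,000 vials per year

Squaring Q* = √(2DS/H) gives Q*² = 2DS/H.
From Q* = √(2DS/H): D = Q*²H / (2S) = 903.1² × 20.4 / (2 × 177) = 47000.079.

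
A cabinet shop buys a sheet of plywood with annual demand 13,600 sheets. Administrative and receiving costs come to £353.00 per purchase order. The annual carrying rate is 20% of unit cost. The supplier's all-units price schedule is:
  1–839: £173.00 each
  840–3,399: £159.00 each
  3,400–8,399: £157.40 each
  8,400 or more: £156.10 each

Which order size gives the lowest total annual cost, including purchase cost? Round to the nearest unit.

Holding cost per unit per year at price C is H = 0.20·C.
For each price level, check whether its EOQ is feasible; otherwise the best quantity at that price is the breakpoint.
EOQ at £173.00 = 526.8 (feasible in tier 1): TC = 13,600×£173.00 + (13,600/526.8)×353 + (526.8/2)×0.20×£173.00 = £2,371,026.78.
EOQ at £159.00 = 549.5 < 840, so use break Q=840: TC = 13,600×£159.00 + (13,600/840.0)×353 + (840.0/2)×0.20×£159.00 = £2,181,471.24.
EOQ at £157.40 = 552.3 < 3400, so use break Q=3400: TC = 13,600×£157.40 + (13,600/3400.0)×353 + (3400.0/2)×0.20×£157.40 = £2,195,568.00.
EOQ at £156.10 = 554.6 < 8400, so use break Q=8400: TC = 13,600×£156.10 + (13,600/8400.0)×353 + (8400.0/2)×0.20×£156.10 = £2,254,655.52.
Lowest total cost is £2,181,471.24 at Q = 840.0.

Q* ≈ 840 sheets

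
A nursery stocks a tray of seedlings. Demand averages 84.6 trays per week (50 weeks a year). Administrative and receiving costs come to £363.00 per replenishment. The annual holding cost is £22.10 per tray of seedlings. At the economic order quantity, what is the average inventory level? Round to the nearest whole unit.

Annual demand D = 84.6 × 50 = 4,230.
EOQ = √(2DS/H) = √(2 × 4,230 × 363 / 22.1) ≈ 372.77.
Average inventory = Q*/2 ≈ 372.77 / 2 = 186.386.

Average inventory ≈ 186 trays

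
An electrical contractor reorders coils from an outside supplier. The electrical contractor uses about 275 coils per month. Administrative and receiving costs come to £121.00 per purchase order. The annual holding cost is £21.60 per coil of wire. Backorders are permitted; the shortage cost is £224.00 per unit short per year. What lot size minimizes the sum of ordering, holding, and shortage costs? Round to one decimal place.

Annual demand D = 275 × 12 = 3,300.
With planned backorders, Q* = √(2DS/H) · √((H+B)/B).
√(2DS/H) = √(2 × 3,300 × 121 / 21.6) = 192.282.
√((H+B)/B) = √((21.6+224)/224) = 1.0471.
Q* ≈ 201.339.

Q* ≈ 201.3 coils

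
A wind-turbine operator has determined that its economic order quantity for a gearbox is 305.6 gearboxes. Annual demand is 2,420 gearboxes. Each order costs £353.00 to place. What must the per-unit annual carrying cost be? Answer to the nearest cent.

The basic EOQ model gives Q* = √(2DS/H); rearrange for the unknown.
From Q* = √(2DS/H): H = 2DS / Q*² = 2 × 2,420 × 353 / 305.6² = 18.2942.

H ≈ £18.29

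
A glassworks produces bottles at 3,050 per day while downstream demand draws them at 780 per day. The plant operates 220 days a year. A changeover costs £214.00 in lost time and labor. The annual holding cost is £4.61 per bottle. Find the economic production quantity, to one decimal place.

Q* ≈ 4,626.7 bottles

Annual demand D = 780 × 220 = 171,600.
Production build-up factor (1 − d/p) = 1 − 780/3,050 = 0.7443.
Q* = √(2DS / (H(1 − d/p))) = √(2 × 171,600 × 214 / (4.61 × 0.7443)).
= √(73,444,800 / 3.431) ≈ 4626.654.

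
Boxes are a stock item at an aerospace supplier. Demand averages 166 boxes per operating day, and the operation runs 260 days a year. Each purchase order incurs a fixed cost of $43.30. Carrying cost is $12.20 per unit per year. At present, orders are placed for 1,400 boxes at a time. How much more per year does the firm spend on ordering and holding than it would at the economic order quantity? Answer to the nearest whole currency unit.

Annual demand D = 166 × 260 = 43,160.
EOQ = √(2DS/H) = √(2 × 43,160 × 43.3 / 12.2) ≈ 553.50.
Cost at Q* = (D/Q*)S + (Q*/2)H = √(2DSH) ≈ $6,752.73.
Cost at Q = 1,400: (43,160/1,400)×43.3 + (1,400/2)×12.2 = $1,334.88 + $8,540.00 = $9,874.88.
Excess = $9,874.88 − $6,752.73 = $3,122.14.

Extra cost ≈ $3,122 per year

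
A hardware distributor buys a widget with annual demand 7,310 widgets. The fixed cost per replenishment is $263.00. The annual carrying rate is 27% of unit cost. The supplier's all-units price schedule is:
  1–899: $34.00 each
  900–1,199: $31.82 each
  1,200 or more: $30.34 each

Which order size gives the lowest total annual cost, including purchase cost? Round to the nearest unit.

Holding cost per unit per year at price C is H = 0.27·C.
Evaluate total cost at each tier's feasible EOQ or, if the EOQ is below the tier, at the tier's minimum quantity.
EOQ at $34.00 = 647.2 (feasible in tier 1): TC = 7,310×$34.00 + (7,310/647.2)×263 + (647.2/2)×0.27×$34.00 = $254,481.18.
EOQ at $31.82 = 669.0 < 900, so use break Q=900: TC = 7,310×$31.82 + (7,310/900.0)×263 + (900.0/2)×0.27×$31.82 = $238,606.47.
EOQ at $30.34 = 685.1 < 1200, so use break Q=1200: TC = 7,310×$30.34 + (7,310/1200.0)×263 + (1200.0/2)×0.27×$30.34 = $228,302.59.
Lowest total cost is $228,302.59 at Q = 1200.0.

Q* ≈ 1,200 widgets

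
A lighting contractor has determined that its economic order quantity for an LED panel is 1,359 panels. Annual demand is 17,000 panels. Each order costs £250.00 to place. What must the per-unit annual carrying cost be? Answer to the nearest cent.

Squaring Q* = √(2DS/H) gives Q*² = 2DS/H.
From Q* = √(2DS/H): H = 2DS / Q*² = 2 × 17,000 × 250 / 1,359² = 4.6024.

H ≈ £4.60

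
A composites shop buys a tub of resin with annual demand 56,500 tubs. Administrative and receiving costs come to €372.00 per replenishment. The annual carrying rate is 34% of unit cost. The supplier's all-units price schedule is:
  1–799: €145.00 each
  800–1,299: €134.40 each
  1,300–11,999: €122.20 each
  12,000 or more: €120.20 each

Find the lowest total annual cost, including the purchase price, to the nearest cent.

TC* ≈ €6,947,473.89

Holding cost per unit per year at price C is H = 0.34·C.
Candidates are each tier's EOQ (if it falls in that tier) and each price-break quantity.
Tier 1 (€145.00): EOQ = 923.4 exceeds tier's upper bound 799, so this tier is dominated.
EOQ at €134.40 = 959.1 (feasible in tier 2): TC = 56,500×€134.40 + (56,500/959.1)×372 + (959.1/2)×0.34×€134.40 = €7,637,427.81.
EOQ at €122.20 = 1005.9 < 1300, so use break Q=1300: TC = 56,500×€122.20 + (56,500/1300.0)×372 + (1300.0/2)×0.34×€122.20 = €6,947,473.89.
EOQ at €120.20 = 1014.2 < 12000, so use break Q=12000: TC = 56,500×€120.20 + (56,500/12000.0)×372 + (12000.0/2)×0.34×€120.20 = €7,038,259.50.
Lowest total cost among the candidates is at Q = 1300.0.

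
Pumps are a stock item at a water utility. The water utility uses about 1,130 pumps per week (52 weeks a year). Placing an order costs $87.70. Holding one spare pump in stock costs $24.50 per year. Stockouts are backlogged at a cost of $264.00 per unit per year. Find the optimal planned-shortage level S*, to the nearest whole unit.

S* ≈ 58 pumps

Annual demand D = 1,130 × 52 = 58,760.
With planned backorders, Q* = √(2DS/H) · √((H+B)/B).
√(2DS/H) = √(2 × 58,760 × 87.7 / 24.5) = 648.594.
√((H+B)/B) = √((24.5+264)/264) = 1.0454.
Q* ≈ 678.022.
S* = Q* · H/(H+B) = 678.022 × 24.5/288.5 ≈ 57.579.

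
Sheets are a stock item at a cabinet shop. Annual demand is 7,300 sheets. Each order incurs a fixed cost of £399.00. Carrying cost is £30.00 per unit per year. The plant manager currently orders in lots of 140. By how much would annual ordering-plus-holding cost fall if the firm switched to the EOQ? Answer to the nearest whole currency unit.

Extra cost ≈ £9,685 per year

EOQ = √(2DS/H) = √(2 × 7,300 × 399 / 30) ≈ 440.66.
Cost at Q* = (D/Q*)S + (Q*/2)H = √(2DSH) ≈ £13,219.76.
Cost at Q = 140: (7,300/140)×399 + (140/2)×30 = £20,805.00 + £2,100.00 = £22,905.00.
Excess = £22,905.00 − £13,219.76 = £9,685.24.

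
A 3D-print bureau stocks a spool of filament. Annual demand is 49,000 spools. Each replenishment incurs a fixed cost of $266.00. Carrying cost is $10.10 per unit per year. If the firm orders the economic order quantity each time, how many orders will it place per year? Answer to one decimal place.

N ≈ 30.5 orders per year

The optimal lot size = √(2DS/H) = √(2 × 49,000 × 266 / 10.1) ≈ 1606.55.
Orders per year = D / Q* = 49,000 / 1606.55 ≈ 30.500.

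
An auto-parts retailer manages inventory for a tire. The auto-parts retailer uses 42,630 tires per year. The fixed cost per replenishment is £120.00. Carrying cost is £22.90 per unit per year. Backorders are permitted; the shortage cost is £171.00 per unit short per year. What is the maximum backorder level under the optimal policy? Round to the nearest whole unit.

S* ≈ 84 tires

With planned backorders, Q* = √(2DS/H) · √((H+B)/B).
√(2DS/H) = √(2 × 42,630 × 120 / 22.9) = 668.414.
√((H+B)/B) = √((22.9+171)/171) = 1.0649.
Q* ≈ 711.765.
S* = Q* · H/(H+B) = 711.765 × 22.9/193.9 ≈ 84.061.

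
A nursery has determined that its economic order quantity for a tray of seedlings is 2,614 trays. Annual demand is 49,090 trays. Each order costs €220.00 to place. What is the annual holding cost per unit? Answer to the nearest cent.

H ≈ €3.16

Squaring Q* = √(2DS/H) gives Q*² = 2DS/H.
From Q* = √(2DS/H): H = 2DS / Q*² = 2 × 49,090 × 220 / 2,614² = 3.1611.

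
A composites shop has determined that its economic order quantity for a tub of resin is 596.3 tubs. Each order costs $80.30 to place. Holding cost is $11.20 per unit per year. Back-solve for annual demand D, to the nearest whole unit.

D ≈ 24,797 tubs per year

Invert the EOQ relation Q*² = 2DS/H.
From Q* = √(2DS/H): D = Q*²H / (2S) = 596.3² × 11.2 / (2 × 80.3) = 24797.169.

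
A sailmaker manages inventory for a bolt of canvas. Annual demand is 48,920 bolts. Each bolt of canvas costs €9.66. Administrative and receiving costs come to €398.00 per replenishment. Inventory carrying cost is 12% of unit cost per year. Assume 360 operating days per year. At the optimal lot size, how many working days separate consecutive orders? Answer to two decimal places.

T ≈ 42.65 days

Holding cost H = 0.12 × €9.66 = €1.1592 per unit per year.
EOQ = √(2DS/H) = √(2 × 48,920 × 398 / 1.1592) ≈ 5795.90.
Cycle time = Q*/D × 360 = 5795.90 / 48,920 × 360 ≈ 42.652 days.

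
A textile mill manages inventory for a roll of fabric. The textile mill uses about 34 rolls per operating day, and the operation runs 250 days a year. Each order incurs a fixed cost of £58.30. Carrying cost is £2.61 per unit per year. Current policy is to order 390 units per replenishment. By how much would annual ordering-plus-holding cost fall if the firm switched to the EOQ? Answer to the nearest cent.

Annual demand D = 34 × 250 = 8,500.
EOQ = √(2DS/H) = √(2 × 8,500 × 58.3 / 2.61) ≈ 616.22.
Cost at Q* = (D/Q*)S + (Q*/2)H = √(2DSH) ≈ £1,608.34.
Cost at Q = 390: (8,500/390)×58.3 + (390/2)×2.61 = £1,270.64 + £508.95 = £1,779.59.
Excess = £1,779.59 − £1,608.34 = £171.25.

Extra cost ≈ £171.25 per year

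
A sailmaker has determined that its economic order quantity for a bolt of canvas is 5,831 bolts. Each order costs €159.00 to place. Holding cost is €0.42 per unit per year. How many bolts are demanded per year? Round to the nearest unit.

D ≈ 44,906 bolts per year

Invert the EOQ relation Q*² = 2DS/H.
From Q* = √(2DS/H): D = Q*²H / (2S) = 5,831² × 0.42 / (2 × 159) = 44906.401.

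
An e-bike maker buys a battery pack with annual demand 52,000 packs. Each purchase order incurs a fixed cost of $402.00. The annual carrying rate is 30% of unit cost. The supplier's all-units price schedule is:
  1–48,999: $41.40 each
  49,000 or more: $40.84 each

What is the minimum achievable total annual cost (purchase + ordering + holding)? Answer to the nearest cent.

Holding cost per unit per year at price C is H = 0.30·C.
Evaluate total cost at each tier's feasible EOQ or, if the EOQ is below the tier, at the tier's minimum quantity.
EOQ at $41.40 = 1834.7 (feasible in tier 1): TC = 52,000×$41.40 + (52,000/1834.7)×402 + (1834.7/2)×0.30×$41.40 = $2,175,587.18.
EOQ at $40.84 = 1847.3 < 49000, so use break Q=49000: TC = 52,000×$40.84 + (52,000/49000.0)×402 + (49000.0/2)×0.30×$40.84 = $2,424,280.61.
Lowest total cost among the candidates is at Q = 1834.7.

TC* ≈ $2,175,587.18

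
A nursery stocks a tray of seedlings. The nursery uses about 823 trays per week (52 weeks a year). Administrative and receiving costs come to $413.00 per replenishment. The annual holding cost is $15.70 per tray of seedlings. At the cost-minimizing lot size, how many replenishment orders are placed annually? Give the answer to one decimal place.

Annual demand D = 823 × 52 = 42,796.
EOQ = √(2DS/H) = √(2 × 42,796 × 413 / 15.7) ≈ 1500.52.
Orders per year = D / Q* = 42,796 / 1500.52 ≈ 28.521.

N ≈ 28.5 orders per year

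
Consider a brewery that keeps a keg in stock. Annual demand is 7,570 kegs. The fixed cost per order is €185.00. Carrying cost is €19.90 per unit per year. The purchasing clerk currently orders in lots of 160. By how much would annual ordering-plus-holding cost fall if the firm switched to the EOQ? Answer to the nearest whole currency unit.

Extra cost ≈ €2,879 per year

EOQ = √(2DS/H) = √(2 × 7,570 × 185 / 19.9) ≈ 375.16.
Cost at Q* = (D/Q*)S + (Q*/2)H = √(2DSH) ≈ €7,465.78.
Cost at Q = 160: (7,570/160)×185 + (160/2)×19.9 = €8,752.81 + €1,592.00 = €10,344.81.
Excess = €10,344.81 − €7,465.78 = €2,879.03.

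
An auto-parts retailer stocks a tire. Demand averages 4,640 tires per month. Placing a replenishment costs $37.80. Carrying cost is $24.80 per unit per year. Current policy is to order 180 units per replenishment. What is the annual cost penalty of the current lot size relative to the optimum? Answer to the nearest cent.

Extra cost ≈ $3,707.50 per year

Annual demand D = 4,640 × 12 = 55,680.
EOQ = √(2DS/H) = √(2 × 55,680 × 37.8 / 24.8) ≈ 411.99.
Cost at Q* = (D/Q*)S + (Q*/2)H = √(2DSH) ≈ $10,217.30.
Cost at Q = 180: (55,680/180)×37.8 + (180/2)×24.8 = $11,692.80 + $2,232.00 = $13,924.80.
Excess = $13,924.80 − $10,217.30 = $3,707.50.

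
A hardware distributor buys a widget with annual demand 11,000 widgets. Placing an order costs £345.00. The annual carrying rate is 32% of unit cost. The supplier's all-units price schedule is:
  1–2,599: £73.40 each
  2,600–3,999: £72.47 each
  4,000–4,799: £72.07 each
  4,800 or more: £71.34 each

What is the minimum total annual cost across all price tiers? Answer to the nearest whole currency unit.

TC* ≈ £820,752

Holding cost per unit per year at price C is H = 0.32·C.
Candidates are each tier's EOQ (if it falls in that tier) and each price-break quantity.
EOQ at £73.40 = 568.5 (feasible in tier 1): TC = 11,000×£73.40 + (11,000/568.5)×345 + (568.5/2)×0.32×£73.40 = £820,751.93.
EOQ at £72.47 = 572.1 < 2600, so use break Q=2600: TC = 11,000×£72.47 + (11,000/2600.0)×345 + (2600.0/2)×0.32×£72.47 = £828,777.14.
EOQ at £72.07 = 573.7 < 4000, so use break Q=4000: TC = 11,000×£72.07 + (11,000/4000.0)×345 + (4000.0/2)×0.32×£72.07 = £839,843.55.
EOQ at £71.34 = 576.6 < 4800, so use break Q=4800: TC = 11,000×£71.34 + (11,000/4800.0)×345 + (4800.0/2)×0.32×£71.34 = £840,319.74.
Lowest total cost among the candidates is at Q = 568.5.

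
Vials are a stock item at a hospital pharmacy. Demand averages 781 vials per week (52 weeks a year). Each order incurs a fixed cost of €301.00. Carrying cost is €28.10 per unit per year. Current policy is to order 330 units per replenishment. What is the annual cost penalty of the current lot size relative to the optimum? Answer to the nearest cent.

Annual demand D = 781 × 52 = 40,612.
EOQ = √(2DS/H) = √(2 × 40,612 × 301 / 28.1) ≈ 932.77.
Cost at Q* = (D/Q*)S + (Q*/2)H = √(2DSH) ≈ €26,210.70.
Cost at Q = 330: (40,612/330)×301 + (330/2)×28.1 = €37,043.07 + €4,636.50 = €41,679.57.
Excess = €41,679.57 − €26,210.70 = €15,468.87.

Extra cost ≈ €15,468.87 per year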